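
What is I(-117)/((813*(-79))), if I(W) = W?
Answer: 39/21409 ≈ 0.0018217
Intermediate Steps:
I(-117)/((813*(-79))) = -117/(813*(-79)) = -117/(-64227) = -117*(-1/64227) = 39/21409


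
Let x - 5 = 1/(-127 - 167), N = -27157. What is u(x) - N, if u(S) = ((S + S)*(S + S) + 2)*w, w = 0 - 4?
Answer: 578030897/21609 ≈ 26750.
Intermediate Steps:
w = -4
x = 1469/294 (x = 5 + 1/(-127 - 167) = 5 + 1/(-294) = 5 - 1/294 = 1469/294 ≈ 4.9966)
u(S) = -8 - 16*S² (u(S) = ((S + S)*(S + S) + 2)*(-4) = ((2*S)*(2*S) + 2)*(-4) = (4*S² + 2)*(-4) = (2 + 4*S²)*(-4) = -8 - 16*S²)
u(x) - N = (-8 - 16*(1469/294)²) - 1*(-27157) = (-8 - 16*2157961/86436) + 27157 = (-8 - 8631844/21609) + 27157 = -8804716/21609 + 27157 = 578030897/21609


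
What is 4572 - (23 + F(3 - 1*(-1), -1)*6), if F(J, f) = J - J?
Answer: 4549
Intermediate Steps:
F(J, f) = 0
4572 - (23 + F(3 - 1*(-1), -1)*6) = 4572 - (23 + 0*6) = 4572 - (23 + 0) = 4572 - 1*23 = 4572 - 23 = 4549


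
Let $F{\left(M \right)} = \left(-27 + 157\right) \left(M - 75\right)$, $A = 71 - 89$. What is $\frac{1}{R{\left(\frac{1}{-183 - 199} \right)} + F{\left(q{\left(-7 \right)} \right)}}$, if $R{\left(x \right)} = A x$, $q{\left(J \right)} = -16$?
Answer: $- \frac{191}{2259521} \approx -8.4531 \cdot 10^{-5}$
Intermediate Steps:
$A = -18$
$R{\left(x \right)} = - 18 x$
$F{\left(M \right)} = -9750 + 130 M$ ($F{\left(M \right)} = 130 \left(-75 + M\right) = -9750 + 130 M$)
$\frac{1}{R{\left(\frac{1}{-183 - 199} \right)} + F{\left(q{\left(-7 \right)} \right)}} = \frac{1}{- \frac{18}{-183 - 199} + \left(-9750 + 130 \left(-16\right)\right)} = \frac{1}{- \frac{18}{-382} - 11830} = \frac{1}{\left(-18\right) \left(- \frac{1}{382}\right) - 11830} = \frac{1}{\frac{9}{191} - 11830} = \frac{1}{- \frac{2259521}{191}} = - \frac{191}{2259521}$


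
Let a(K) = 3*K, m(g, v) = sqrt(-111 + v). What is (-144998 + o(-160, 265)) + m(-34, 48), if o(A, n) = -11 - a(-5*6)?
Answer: -144919 + 3*I*sqrt(7) ≈ -1.4492e+5 + 7.9373*I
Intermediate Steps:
o(A, n) = 79 (o(A, n) = -11 - 3*(-5*6) = -11 - 3*(-30) = -11 - 1*(-90) = -11 + 90 = 79)
(-144998 + o(-160, 265)) + m(-34, 48) = (-144998 + 79) + sqrt(-111 + 48) = -144919 + sqrt(-63) = -144919 + 3*I*sqrt(7)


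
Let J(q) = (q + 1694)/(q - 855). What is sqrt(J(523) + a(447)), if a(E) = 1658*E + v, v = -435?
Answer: sqrt(20410297185)/166 ≈ 860.63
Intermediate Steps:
J(q) = (1694 + q)/(-855 + q)
a(E) = -435 + 1658*E (a(E) = 1658*E - 435 = -435 + 1658*E)
sqrt(J(523) + a(447)) = sqrt((1694 + 523)/(-855 + 523) + (-435 + 1658*447)) = sqrt(2217/(-332) + (-435 + 741126)) = sqrt(-1/332*2217 + 740691) = sqrt(-2217/332 + 740691) = sqrt(245907195/332) = sqrt(20410297185)/166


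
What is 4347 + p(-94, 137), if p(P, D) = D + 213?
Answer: 4697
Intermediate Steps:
p(P, D) = 213 + D
4347 + p(-94, 137) = 4347 + (213 + 137) = 4347 + 350 = 4697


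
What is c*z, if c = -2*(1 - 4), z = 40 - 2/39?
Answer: 3116/13 ≈ 239.69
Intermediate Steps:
z = 1558/39 (z = 40 - 2/39 = 1558/39 ≈ 39.949)
c = 6 (c = -2*(-3) = 6)
c*z = 6*(1558/39) = 3116/13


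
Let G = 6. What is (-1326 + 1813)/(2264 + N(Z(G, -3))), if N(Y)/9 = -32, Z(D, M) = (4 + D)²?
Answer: 487/1976 ≈ 0.24646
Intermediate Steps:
N(Y) = -288 (N(Y) = 9*(-32) = -288)
(-1326 + 1813)/(2264 + N(Z(G, -3))) = (-1326 + 1813)/(2264 - 288) = 487/1976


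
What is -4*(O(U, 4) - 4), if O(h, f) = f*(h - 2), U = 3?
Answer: 0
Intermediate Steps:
O(h, f) = f*(-2 + h)
-4*(O(U, 4) - 4) = -4*(4*(-2 + 3) - 4) = -4*(4*1 - 4) = -4*(4 - 4) = -4*0 = 0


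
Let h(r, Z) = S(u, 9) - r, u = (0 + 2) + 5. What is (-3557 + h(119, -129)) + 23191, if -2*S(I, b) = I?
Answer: 39023/2 ≈ 19512.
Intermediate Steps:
u = 7 (u = 2 + 5 = 7)
S(I, b) = -I/2
h(r, Z) = -7/2 - r (h(r, Z) = -1/2*7 - r = -7/2 - r)
(-3557 + h(119, -129)) + 23191 = (-3557 + (-7/2 - 1*119)) + 23191 = (-3557 + (-7/2 - 119)) + 23191 = (-3557 - 245/2) + 23191 = -7359/2 + 23191 = 39023/2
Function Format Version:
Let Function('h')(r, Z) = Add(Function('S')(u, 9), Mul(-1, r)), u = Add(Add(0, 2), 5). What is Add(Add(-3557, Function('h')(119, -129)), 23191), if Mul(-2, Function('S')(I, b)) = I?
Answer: Rational(39023, 2) ≈ 19512.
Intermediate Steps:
u = 7 (u = Add(2, 5) = 7)
Function('S')(I, b) = Mul(Rational(-1, 2), I)
Function('h')(r, Z) = Add(Rational(-7, 2), Mul(-1, r)) (Function('h')(r, Z) = Add(Mul(Rational(-1, 2), 7), Mul(-1, r)) = Add(Rational(-7, 2), Mul(-1, r)))
Add(Add(-3557, Function('h')(119, -129)), 23191) = Add(Add(-3557, Add(Rational(-7, 2), Mul(-1, 119))), 23191) = Add(Add(-3557, Add(Rational(-7, 2), -119)), 23191) = Add(Add(-3557, Rational(-245, 2)), 23191) = Add(Rational(-7359, 2), 23191) = Rational(39023, 2)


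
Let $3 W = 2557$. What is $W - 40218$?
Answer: $- \frac{118097}{3} \approx -39366.0$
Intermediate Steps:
$W = \frac{2557}{3}$ ($W = \frac{1}{3} \cdot 2557 = \frac{2557}{3} \approx 852.33$)
$W - 40218 = \frac{2557}{3} - 40218 = - \frac{118097}{3}$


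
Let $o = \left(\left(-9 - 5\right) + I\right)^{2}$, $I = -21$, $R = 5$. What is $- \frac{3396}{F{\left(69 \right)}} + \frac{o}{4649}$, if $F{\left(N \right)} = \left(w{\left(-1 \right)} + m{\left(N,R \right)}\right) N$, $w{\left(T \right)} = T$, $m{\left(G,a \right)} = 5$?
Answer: $- \frac{1287492}{106927} \approx -12.041$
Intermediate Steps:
$F{\left(N \right)} = 4 N$ ($F{\left(N \right)} = \left(-1 + 5\right) N = 4 N$)
$o = 1225$ ($o = \left(\left(-9 - 5\right) - 21\right)^{2} = \left(-14 - 21\right)^{2} = \left(-35\right)^{2} = 1225$)
$- \frac{3396}{F{\left(69 \right)}} + \frac{o}{4649} = - \frac{3396}{4 \cdot 69} + \frac{1225}{4649} = - \frac{3396}{276} + 1225 \cdot \frac{1}{4649} = \left(-3396\right) \frac{1}{276} + \frac{1225}{4649} = - \frac{283}{23} + \frac{1225}{4649} = - \frac{1287492}{106927}$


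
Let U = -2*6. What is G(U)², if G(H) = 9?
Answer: 81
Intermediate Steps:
U = -12
G(U)² = 9² = 81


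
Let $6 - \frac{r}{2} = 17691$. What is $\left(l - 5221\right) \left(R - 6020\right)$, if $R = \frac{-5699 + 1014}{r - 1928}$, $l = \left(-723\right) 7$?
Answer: $\frac{1154305002775}{18649} \approx 6.1896 \cdot 10^{7}$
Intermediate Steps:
$r = -35370$ ($r = 12 - 35382 = -35370$)
$l = -5061$
$R = \frac{4685}{37298}$ ($R = \frac{-5699 + 1014}{-35370 - 1928} = - \frac{4685}{-37298} = \left(-4685\right) \left(- \frac{1}{37298}\right) = \frac{4685}{37298} \approx 0.12561$)
$\left(l - 5221\right) \left(R - 6020\right) = \left(-5061 - 5221\right) \left(\frac{4685}{37298} - 6020\right) = \left(-10282\right) \left(- \frac{224529275}{37298}\right) = \frac{1154305002775}{18649}$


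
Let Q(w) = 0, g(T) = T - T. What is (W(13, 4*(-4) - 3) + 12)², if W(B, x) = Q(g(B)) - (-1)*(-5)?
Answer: 49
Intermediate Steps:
g(T) = 0
W(B, x) = -5 (W(B, x) = 0 - (-1)*(-5) = 0 - 1*5 = 0 - 5 = -5)
(W(13, 4*(-4) - 3) + 12)² = (-5 + 12)² = 7² = 49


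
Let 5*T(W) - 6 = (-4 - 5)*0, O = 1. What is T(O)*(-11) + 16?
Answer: 14/5 ≈ 2.8000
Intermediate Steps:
T(W) = 6/5 (T(W) = 6/5 + ((-4 - 5)*0)/5 = 6/5 + (-9*0)/5 = 6/5 + (⅕)*0 = 6/5 + 0 = 6/5)
T(O)*(-11) + 16 = (6/5)*(-11) + 16 = -66/5 + 16 = 14/5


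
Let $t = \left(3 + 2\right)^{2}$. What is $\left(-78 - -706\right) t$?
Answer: $15700$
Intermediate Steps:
$t = 25$ ($t = 5^{2} = 25$)
$\left(-78 - -706\right) t = \left(-78 - -706\right) 25 = \left(-78 + 706\right) 25 = 628 \cdot 25 = 15700$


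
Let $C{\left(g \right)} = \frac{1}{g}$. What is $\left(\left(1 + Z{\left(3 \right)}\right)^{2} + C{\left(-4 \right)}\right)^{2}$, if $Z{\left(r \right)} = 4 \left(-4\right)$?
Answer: $\frac{808201}{16} \approx 50513.0$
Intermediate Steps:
$Z{\left(r \right)} = -16$
$\left(\left(1 + Z{\left(3 \right)}\right)^{2} + C{\left(-4 \right)}\right)^{2} = \left(\left(1 - 16\right)^{2} + \frac{1}{-4}\right)^{2} = \left(\left(-15\right)^{2} - \frac{1}{4}\right)^{2} = \left(225 - \frac{1}{4}\right)^{2} = \left(\frac{899}{4}\right)^{2} = \frac{808201}{16}$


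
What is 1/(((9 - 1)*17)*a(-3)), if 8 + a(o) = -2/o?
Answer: -3/2992 ≈ -0.0010027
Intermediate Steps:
a(o) = -8 - 2/o
1/(((9 - 1)*17)*a(-3)) = 1/(((9 - 1)*17)*(-8 - 2/(-3))) = 1/((8*17)*(-8 - 2*(-1/3))) = 1/(136*(-8 + 2/3)) = 1/(136*(-22/3)) = 1/(-2992/3) = -3/2992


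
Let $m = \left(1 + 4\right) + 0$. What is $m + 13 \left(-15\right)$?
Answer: $-190$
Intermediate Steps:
$m = 5$ ($m = 5 + 0 = 5$)
$m + 13 \left(-15\right) = 5 + 13 \left(-15\right) = 5 - 195 = -190$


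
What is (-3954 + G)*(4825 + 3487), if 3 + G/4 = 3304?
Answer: 76886000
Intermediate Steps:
G = 13204 (G = -12 + 4*3304 = -12 + 13216 = 13204)
(-3954 + G)*(4825 + 3487) = (-3954 + 13204)*(4825 + 3487) = 9250*8312 = 76886000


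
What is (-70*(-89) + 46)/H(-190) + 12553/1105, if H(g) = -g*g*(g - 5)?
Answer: 113299716/9972625 ≈ 11.361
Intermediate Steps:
H(g) = -g²*(-5 + g)
(-70*(-89) + 46)/H(-190) + 12553/1105 = (-70*(-89) + 46)/(((-190)²*(5 - 1*(-190)))) + 12553/1105 = (6230 + 46)/((36100*(5 + 190))) + 12553*(1/1105) = 6276/((36100*195)) + 12553/1105 = 6276/7039500 + 12553/1105 = 6276*(1/7039500) + 12553/1105 = 523/586625 + 12553/1105 = 113299716/9972625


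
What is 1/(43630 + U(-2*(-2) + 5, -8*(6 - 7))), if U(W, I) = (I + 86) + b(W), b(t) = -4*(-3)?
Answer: 1/43736 ≈ 2.2864e-5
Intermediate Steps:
b(t) = 12
U(W, I) = 98 + I (U(W, I) = (I + 86) + 12 = (86 + I) + 12 = 98 + I)
1/(43630 + U(-2*(-2) + 5, -8*(6 - 7))) = 1/(43630 + (98 - 8*(6 - 7))) = 1/(43630 + (98 - 8*(-1))) = 1/(43630 + (98 + 8)) = 1/(43630 + 106) = 1/43736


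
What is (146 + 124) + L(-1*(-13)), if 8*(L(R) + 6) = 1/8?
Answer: 16897/64 ≈ 264.02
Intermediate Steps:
L(R) = -383/64 (L(R) = -6 + (⅛)/8 = -6 + (⅛)*(⅛) = -6 + 1/64 = -383/64)
(146 + 124) + L(-1*(-13)) = (146 + 124) - 383/64 = 270 - 383/64 = 16897/64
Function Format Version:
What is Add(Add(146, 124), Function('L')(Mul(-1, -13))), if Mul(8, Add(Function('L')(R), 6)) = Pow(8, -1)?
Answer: Rational(16897, 64) ≈ 264.02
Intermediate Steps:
Function('L')(R) = Rational(-383, 64) (Function('L')(R) = Add(-6, Mul(Rational(1, 8), Pow(8, -1))) = Add(-6, Mul(Rational(1, 8), Rational(1, 8))) = Add(-6, Rational(1, 64)) = Rational(-383, 64))
Add(Add(146, 124), Function('L')(Mul(-1, -13))) = Add(Add(146, 124), Rational(-383, 64)) = Add(270, Rational(-383, 64)) = Rational(16897, 64)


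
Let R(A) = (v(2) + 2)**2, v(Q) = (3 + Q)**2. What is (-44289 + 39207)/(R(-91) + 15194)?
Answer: -5082/15923 ≈ -0.31916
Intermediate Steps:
R(A) = 729 (R(A) = ((3 + 2)**2 + 2)**2 = (5**2 + 2)**2 = (25 + 2)**2 = 27**2 = 729)
(-44289 + 39207)/(R(-91) + 15194) = (-44289 + 39207)/(729 + 15194) = -5082/15923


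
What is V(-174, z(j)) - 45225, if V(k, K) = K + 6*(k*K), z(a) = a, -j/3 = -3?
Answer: -54612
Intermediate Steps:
j = 9 (j = -3*(-3) = 9)
V(k, K) = K + 6*K*k (V(k, K) = K + 6*(K*k) = K + 6*K*k)
V(-174, z(j)) - 45225 = 9*(1 + 6*(-174)) - 45225 = 9*(1 - 1044) - 45225 = 9*(-1043) - 45225 = -9387 - 45225 = -54612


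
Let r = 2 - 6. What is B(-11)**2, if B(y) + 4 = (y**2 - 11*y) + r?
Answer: 54756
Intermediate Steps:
r = -4
B(y) = -8 + y**2 - 11*y (B(y) = -4 + ((y**2 - 11*y) - 4) = -4 + (-4 + y**2 - 11*y) = -8 + y**2 - 11*y)
B(-11)**2 = (-8 + (-11)**2 - 11*(-11))**2 = (-8 + 121 + 121)**2 = 234**2 = 54756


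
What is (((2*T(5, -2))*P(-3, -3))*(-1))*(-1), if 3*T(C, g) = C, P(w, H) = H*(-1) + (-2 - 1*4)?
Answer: -10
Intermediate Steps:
P(w, H) = -6 - H (P(w, H) = -H + (-2 - 4) = -H - 6 = -6 - H)
T(C, g) = C/3
(((2*T(5, -2))*P(-3, -3))*(-1))*(-1) = (((2*((1/3)*5))*(-6 - 1*(-3)))*(-1))*(-1) = (((2*(5/3))*(-6 + 3))*(-1))*(-1) = (((10/3)*(-3))*(-1))*(-1) = -10*(-1)*(-1) = 10*(-1) = -10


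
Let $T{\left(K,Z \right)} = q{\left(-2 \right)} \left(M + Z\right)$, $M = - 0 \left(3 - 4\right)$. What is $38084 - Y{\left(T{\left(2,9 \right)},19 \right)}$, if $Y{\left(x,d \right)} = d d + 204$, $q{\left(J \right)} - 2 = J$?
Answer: $37519$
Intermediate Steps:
$q{\left(J \right)} = 2 + J$
$M = 0$ ($M = - 0 \left(-1\right) = \left(-1\right) 0 = 0$)
$T{\left(K,Z \right)} = 0$ ($T{\left(K,Z \right)} = \left(2 - 2\right) \left(0 + Z\right) = 0 Z = 0$)
$Y{\left(x,d \right)} = 204 + d^{2}$ ($Y{\left(x,d \right)} = d^{2} + 204 = 204 + d^{2}$)
$38084 - Y{\left(T{\left(2,9 \right)},19 \right)} = 38084 - \left(204 + 19^{2}\right) = 38084 - \left(204 + 361\right) = 38084 - 565 = 37519$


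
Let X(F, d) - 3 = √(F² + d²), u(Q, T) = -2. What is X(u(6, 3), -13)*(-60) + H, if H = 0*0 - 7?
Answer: -187 - 60*√173 ≈ -976.18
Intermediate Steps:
H = -7 (H = 0 - 7 = -7)
X(F, d) = 3 + √(F² + d²)
X(u(6, 3), -13)*(-60) + H = (3 + √((-2)² + (-13)²))*(-60) - 7 = (3 + √(4 + 169))*(-60) - 7 = (3 + √173)*(-60) - 7 = (-180 - 60*√173) - 7 = -187 - 60*√173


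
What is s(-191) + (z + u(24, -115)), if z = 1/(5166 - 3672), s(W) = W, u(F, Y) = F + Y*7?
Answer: -1452167/1494 ≈ -972.00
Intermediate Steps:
u(F, Y) = F + 7*Y
z = 1/1494 ≈ 0.00066934
s(-191) + (z + u(24, -115)) = -191 + (1/1494 + (24 + 7*(-115))) = -191 + (1/1494 + (24 - 805)) = -191 + (1/1494 - 781) = -191 - 1166813/1494 = -1452167/1494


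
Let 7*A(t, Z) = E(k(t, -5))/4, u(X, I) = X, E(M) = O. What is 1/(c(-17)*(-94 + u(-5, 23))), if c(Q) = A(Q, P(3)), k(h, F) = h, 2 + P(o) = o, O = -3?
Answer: 28/297 ≈ 0.094276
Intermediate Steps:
P(o) = -2 + o
E(M) = -3
A(t, Z) = -3/28 (A(t, Z) = (-3/4)/7 = (-3*¼)/7 = (⅐)*(-¾) = -3/28)
c(Q) = -3/28
1/(c(-17)*(-94 + u(-5, 23))) = 1/(-3*(-94 - 5)/28) = 1/(-3/28*(-99)) = 1/(297/28) = 28/297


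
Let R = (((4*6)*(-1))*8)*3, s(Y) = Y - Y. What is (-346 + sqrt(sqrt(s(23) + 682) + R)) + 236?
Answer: -110 + I*sqrt(576 - sqrt(682)) ≈ -110.0 + 23.45*I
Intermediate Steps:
s(Y) = 0
R = -576 (R = ((24*(-1))*8)*3 = -24*8*3 = -192*3 = -576)
(-346 + sqrt(sqrt(s(23) + 682) + R)) + 236 = (-346 + sqrt(sqrt(0 + 682) - 576)) + 236 = (-346 + sqrt(sqrt(682) - 576)) + 236 = (-346 + sqrt(-576 + sqrt(682))) + 236 = -110 + sqrt(-576 + sqrt(682))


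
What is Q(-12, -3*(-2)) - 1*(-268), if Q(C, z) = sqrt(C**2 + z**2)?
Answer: 268 + 6*sqrt(5) ≈ 281.42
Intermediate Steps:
Q(-12, -3*(-2)) - 1*(-268) = sqrt((-12)**2 + (-3*(-2))**2) - 1*(-268) = sqrt(144 + 6**2) + 268 = sqrt(144 + 36) + 268 = sqrt(180) + 268 = 6*sqrt(5) + 268 = 268 + 6*sqrt(5)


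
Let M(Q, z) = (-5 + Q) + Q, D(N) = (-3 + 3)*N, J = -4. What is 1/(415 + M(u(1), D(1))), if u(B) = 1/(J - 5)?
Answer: 9/3688 ≈ 0.0024403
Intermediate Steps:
D(N) = 0 (D(N) = 0*N = 0)
u(B) = -1/9 (u(B) = 1/(-4 - 5) = 1/(-9) = -1/9)
M(Q, z) = -5 + 2*Q
1/(415 + M(u(1), D(1))) = 1/(415 + (-5 + 2*(-1/9))) = 1/(415 + (-5 - 2/9)) = 1/(415 - 47/9) = 1/(3688/9) = 9/3688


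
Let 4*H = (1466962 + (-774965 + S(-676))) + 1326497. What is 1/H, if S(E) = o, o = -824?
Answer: 2/1008835 ≈ 1.9825e-6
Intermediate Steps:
S(E) = -824
H = 1008835/2 (H = ((1466962 + (-774965 - 824)) + 1326497)/4 = ((1466962 - 775789) + 1326497)/4 = (691173 + 1326497)/4 = (¼)*2017670 = 1008835/2 ≈ 5.0442e+5)
1/H = 1/(1008835/2) = 2/1008835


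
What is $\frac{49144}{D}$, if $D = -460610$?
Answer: $- \frac{24572}{230305} \approx -0.10669$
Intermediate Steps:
$\frac{49144}{D} = \frac{49144}{-460610} = 49144 \left(- \frac{1}{460610}\right) = - \frac{24572}{230305}$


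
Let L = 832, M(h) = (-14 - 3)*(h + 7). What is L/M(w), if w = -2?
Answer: -832/85 ≈ -9.7882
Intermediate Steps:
M(h) = -119 - 17*h (M(h) = -17*(7 + h) = -119 - 17*h)
L/M(w) = 832/(-119 - 17*(-2)) = 832/(-119 + 34) = 832/(-85) = 832*(-1/85) = -832/85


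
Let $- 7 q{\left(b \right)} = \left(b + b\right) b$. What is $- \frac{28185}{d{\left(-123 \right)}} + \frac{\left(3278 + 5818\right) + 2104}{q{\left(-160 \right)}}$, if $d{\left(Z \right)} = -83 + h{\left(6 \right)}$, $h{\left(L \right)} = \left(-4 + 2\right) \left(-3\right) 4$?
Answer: $\frac{899029}{1888} \approx 476.18$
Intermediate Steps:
$h{\left(L \right)} = 24$ ($h{\left(L \right)} = \left(-2\right) \left(-3\right) 4 = 6 \cdot 4 = 24$)
$q{\left(b \right)} = - \frac{2 b^{2}}{7}$ ($q{\left(b \right)} = - \frac{\left(b + b\right) b}{7} = - \frac{2 b b}{7} = - \frac{2 b^{2}}{7}$)
$d{\left(Z \right)} = -59$ ($d{\left(Z \right)} = -83 + 24 = -59$)
$- \frac{28185}{d{\left(-123 \right)}} + \frac{\left(3278 + 5818\right) + 2104}{q{\left(-160 \right)}} = - \frac{28185}{-59} + \frac{\left(3278 + 5818\right) + 2104}{\left(- \frac{2}{7}\right) \left(-160\right)^{2}} = \left(-28185\right) \left(- \frac{1}{59}\right) + \frac{9096 + 2104}{\left(- \frac{2}{7}\right) 25600} = \frac{28185}{59} + \frac{11200}{- \frac{51200}{7}} = \frac{28185}{59} + 11200 \left(- \frac{7}{51200}\right) = \frac{28185}{59} - \frac{49}{32} = \frac{899029}{1888}$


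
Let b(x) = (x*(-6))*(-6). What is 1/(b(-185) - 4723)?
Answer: -1/11383 ≈ -8.7850e-5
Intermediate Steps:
b(x) = 36*x (b(x) = -6*x*(-6) = 36*x)
1/(b(-185) - 4723) = 1/(36*(-185) - 4723) = 1/(-6660 - 4723) = 1/(-11383) = -1/11383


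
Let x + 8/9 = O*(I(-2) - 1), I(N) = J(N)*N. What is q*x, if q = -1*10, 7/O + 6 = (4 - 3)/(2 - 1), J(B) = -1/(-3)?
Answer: -130/9 ≈ -14.444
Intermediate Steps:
J(B) = 1/3 (J(B) = -1*(-1/3) = 1/3)
O = -7/5 (O = 7/(-6 + (4 - 3)/(2 - 1)) = 7/(-6 + 1/1) = 7/(-6 + 1*1) = 7/(-6 + 1) = 7/(-5) = 7*(-1/5) = -7/5 ≈ -1.4000)
q = -10
I(N) = N/3
x = 13/9 (x = -8/9 - 7*((1/3)*(-2) - 1)/5 = -8/9 - 7*(-2/3 - 1)/5 = -8/9 - 7/5*(-5/3) = -8/9 + 7/3 = 13/9 ≈ 1.4444)
q*x = -10*13/9 = -130/9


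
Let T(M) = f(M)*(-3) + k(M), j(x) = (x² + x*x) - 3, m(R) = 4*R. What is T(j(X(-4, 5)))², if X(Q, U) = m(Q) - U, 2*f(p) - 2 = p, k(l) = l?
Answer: 783225/4 ≈ 1.9581e+5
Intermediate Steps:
f(p) = 1 + p/2
X(Q, U) = -U + 4*Q (X(Q, U) = 4*Q - U = -U + 4*Q)
j(x) = -3 + 2*x² (j(x) = (x² + x²) - 3 = 2*x² - 3 = -3 + 2*x²)
T(M) = -3 - M/2 (T(M) = (1 + M/2)*(-3) + M = (-3 - 3*M/2) + M = -3 - M/2)
T(j(X(-4, 5)))² = (-3 - (-3 + 2*(-1*5 + 4*(-4))²)/2)² = (-3 - (-3 + 2*(-5 - 16)²)/2)² = (-3 - (-3 + 2*(-21)²)/2)² = (-3 - (-3 + 2*441)/2)² = (-3 - (-3 + 882)/2)² = (-3 - ½*879)² = (-3 - 879/2)² = (-885/2)² = 783225/4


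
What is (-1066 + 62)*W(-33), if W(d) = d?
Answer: 33132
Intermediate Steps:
(-1066 + 62)*W(-33) = (-1066 + 62)*(-33) = -1004*(-33) = 33132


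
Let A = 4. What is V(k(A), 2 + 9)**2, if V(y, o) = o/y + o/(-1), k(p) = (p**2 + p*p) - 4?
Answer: 88209/784 ≈ 112.51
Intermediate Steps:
k(p) = -4 + 2*p**2 (k(p) = (p**2 + p**2) - 4 = 2*p**2 - 4 = -4 + 2*p**2)
V(y, o) = -o + o/y (V(y, o) = o/y + o*(-1) = o/y - o = -o + o/y)
V(k(A), 2 + 9)**2 = (-(2 + 9) + (2 + 9)/(-4 + 2*4**2))**2 = (-1*11 + 11/(-4 + 2*16))**2 = (-11 + 11/(-4 + 32))**2 = (-11 + 11/28)**2 = (-297/28)**2 = 88209/784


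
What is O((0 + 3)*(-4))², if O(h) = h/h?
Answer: 1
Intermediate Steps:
O(h) = 1
O((0 + 3)*(-4))² = 1² = 1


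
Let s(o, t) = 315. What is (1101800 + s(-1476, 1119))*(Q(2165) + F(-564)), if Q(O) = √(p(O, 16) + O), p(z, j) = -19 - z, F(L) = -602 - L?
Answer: -41880370 + 1102115*I*√19 ≈ -4.188e+7 + 4.804e+6*I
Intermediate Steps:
Q(O) = I*√19 (Q(O) = √((-19 - O) + O) = √(-19) = I*√19)
(1101800 + s(-1476, 1119))*(Q(2165) + F(-564)) = (1101800 + 315)*(I*√19 + (-602 - 1*(-564))) = 1102115*(I*√19 + (-602 + 564)) = 1102115*(I*√19 - 38) = 1102115*(-38 + I*√19) = -41880370 + 1102115*I*√19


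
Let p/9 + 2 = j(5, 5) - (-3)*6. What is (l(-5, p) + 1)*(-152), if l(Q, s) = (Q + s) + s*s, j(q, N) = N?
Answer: -5457712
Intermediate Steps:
p = 189 (p = -18 + 9*(5 - (-3)*6) = -18 + 9*(5 - 1*(-18)) = -18 + 9*(5 + 18) = -18 + 9*23 = -18 + 207 = 189)
l(Q, s) = Q + s + s² (l(Q, s) = (Q + s) + s² = Q + s + s²)
(l(-5, p) + 1)*(-152) = ((-5 + 189 + 189²) + 1)*(-152) = ((-5 + 189 + 35721) + 1)*(-152) = (35905 + 1)*(-152) = 35906*(-152) = -5457712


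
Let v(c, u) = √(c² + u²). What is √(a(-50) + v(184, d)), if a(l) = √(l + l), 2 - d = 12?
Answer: √(2*√8489 + 10*I) ≈ 13.58 + 0.3682*I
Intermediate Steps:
d = -10 (d = 2 - 1*12 = 2 - 12 = -10)
a(l) = √2*√l (a(l) = √(2*l) = √2*√l)
√(a(-50) + v(184, d)) = √(√2*√(-50) + √(184² + (-10)²)) = √(√2*(5*I*√2) + √(33856 + 100)) = √(10*I + √33956) = √(10*I + 2*√8489) = √(2*√8489 + 10*I)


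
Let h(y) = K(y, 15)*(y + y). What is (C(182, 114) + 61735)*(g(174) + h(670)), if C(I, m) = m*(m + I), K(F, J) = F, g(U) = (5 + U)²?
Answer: 88780288839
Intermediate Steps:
h(y) = 2*y² (h(y) = y*(y + y) = y*(2*y) = 2*y²)
C(I, m) = m*(I + m)
(C(182, 114) + 61735)*(g(174) + h(670)) = (114*(182 + 114) + 61735)*((5 + 174)² + 2*670²) = (114*296 + 61735)*(179² + 2*448900) = (33744 + 61735)*(32041 + 897800) = 95479*929841 = 88780288839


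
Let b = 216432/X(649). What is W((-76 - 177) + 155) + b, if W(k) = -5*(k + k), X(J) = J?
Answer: 852452/649 ≈ 1313.5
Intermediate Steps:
W(k) = -10*k
b = 216432/649 ≈ 333.49
W((-76 - 177) + 155) + b = -10*((-76 - 177) + 155) + 216432/649 = -10*(-253 + 155) + 216432/649 = -10*(-98) + 216432/649 = 980 + 216432/649 = 852452/649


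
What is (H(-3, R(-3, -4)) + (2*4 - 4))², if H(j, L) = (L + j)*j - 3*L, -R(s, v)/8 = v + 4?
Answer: 169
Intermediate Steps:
R(s, v) = -32 - 8*v (R(s, v) = -8*(v + 4) = -8*(4 + v) = -32 - 8*v)
H(j, L) = -3*L + j*(L + j) (H(j, L) = j*(L + j) - 3*L = -3*L + j*(L + j))
(H(-3, R(-3, -4)) + (2*4 - 4))² = (((-3)² - 3*(-32 - 8*(-4)) + (-32 - 8*(-4))*(-3)) + (2*4 - 4))² = ((9 - 3*(-32 + 32) + (-32 + 32)*(-3)) + (8 - 4))² = ((9 - 3*0 + 0*(-3)) + 4)² = ((9 + 0 + 0) + 4)² = (9 + 4)² = 13² = 169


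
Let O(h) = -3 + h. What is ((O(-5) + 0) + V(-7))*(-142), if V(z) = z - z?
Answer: 1136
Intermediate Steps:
V(z) = 0
((O(-5) + 0) + V(-7))*(-142) = (((-3 - 5) + 0) + 0)*(-142) = ((-8 + 0) + 0)*(-142) = (-8 + 0)*(-142) = -8*(-142) = 1136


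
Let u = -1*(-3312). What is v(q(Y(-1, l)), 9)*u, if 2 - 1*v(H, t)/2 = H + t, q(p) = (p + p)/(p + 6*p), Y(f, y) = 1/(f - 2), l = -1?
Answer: -337824/7 ≈ -48261.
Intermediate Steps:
Y(f, y) = 1/(-2 + f)
q(p) = 2/7 (q(p) = (2*p)/((7*p)) = (2*p)*(1/(7*p)) = 2/7)
v(H, t) = 4 - 2*H - 2*t (v(H, t) = 4 - 2*(H + t) = 4 + (-2*H - 2*t) = 4 - 2*H - 2*t)
u = 3312
v(q(Y(-1, l)), 9)*u = (4 - 2*2/7 - 2*9)*3312 = (4 - 4/7 - 18)*3312 = -102/7*3312 = -337824/7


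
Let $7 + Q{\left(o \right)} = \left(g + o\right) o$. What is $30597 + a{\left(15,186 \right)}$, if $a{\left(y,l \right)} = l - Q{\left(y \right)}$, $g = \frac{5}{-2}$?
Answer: $\frac{61205}{2} \approx 30603.0$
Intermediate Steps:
$g = - \frac{5}{2}$ ($g = 5 \left(- \frac{1}{2}\right) = - \frac{5}{2} \approx -2.5$)
$Q{\left(o \right)} = -7 + o \left(- \frac{5}{2} + o\right)$ ($Q{\left(o \right)} = -7 + \left(- \frac{5}{2} + o\right) o = -7 + o \left(- \frac{5}{2} + o\right)$)
$a{\left(y,l \right)} = 7 + l - y^{2} + \frac{5 y}{2}$ ($a{\left(y,l \right)} = l - \left(-7 + y^{2} - \frac{5 y}{2}\right) = l + \left(7 - y^{2} + \frac{5 y}{2}\right) = 7 + l - y^{2} + \frac{5 y}{2}$)
$30597 + a{\left(15,186 \right)} = 30597 + \left(7 + 186 - 15^{2} + \frac{5}{2} \cdot 15\right) = 30597 + \left(7 + 186 - 225 + \frac{75}{2}\right) = 30597 + \frac{11}{2} = \frac{61205}{2}$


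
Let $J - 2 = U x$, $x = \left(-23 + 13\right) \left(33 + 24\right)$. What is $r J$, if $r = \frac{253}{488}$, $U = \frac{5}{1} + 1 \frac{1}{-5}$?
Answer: $- \frac{345851}{244} \approx -1417.4$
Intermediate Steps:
$U = \frac{24}{5}$ ($U = 5 \cdot 1 + 1 \left(- \frac{1}{5}\right) = 5 - \frac{1}{5} = \frac{24}{5} \approx 4.8$)
$x = -570$ ($x = \left(-10\right) 57 = -570$)
$J = -2734$ ($J = 2 + \frac{24}{5} \left(-570\right) = 2 - 2736 = -2734$)
$r = \frac{253}{488}$ ($r = 253 \cdot \frac{1}{488} = \frac{253}{488} \approx 0.51844$)
$r J = \frac{253}{488} \left(-2734\right) = - \frac{345851}{244}$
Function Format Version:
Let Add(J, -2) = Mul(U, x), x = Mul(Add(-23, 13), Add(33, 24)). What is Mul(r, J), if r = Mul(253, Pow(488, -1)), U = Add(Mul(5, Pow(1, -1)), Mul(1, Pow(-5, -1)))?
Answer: Rational(-345851, 244) ≈ -1417.4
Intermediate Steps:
U = Rational(24, 5) (U = Add(Mul(5, 1), Mul(1, Rational(-1, 5))) = Add(5, Rational(-1, 5)) = Rational(24, 5) ≈ 4.8000)
x = -570 (x = Mul(-10, 57) = -570)
J = -2734 (J = Add(2, Mul(Rational(24, 5), -570)) = Add(2, -2736) = -2734)
r = Rational(253, 488) (r = Mul(253, Rational(1, 488)) = Rational(253, 488) ≈ 0.51844)
Mul(r, J) = Mul(Rational(253, 488), -2734) = Rational(-345851, 244)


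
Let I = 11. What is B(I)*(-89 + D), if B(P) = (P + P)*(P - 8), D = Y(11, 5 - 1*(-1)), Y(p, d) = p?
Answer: -5148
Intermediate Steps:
D = 11
B(P) = 2*P*(-8 + P) (B(P) = (2*P)*(-8 + P) = 2*P*(-8 + P))
B(I)*(-89 + D) = (2*11*(-8 + 11))*(-89 + 11) = (2*11*3)*(-78) = 66*(-78) = -5148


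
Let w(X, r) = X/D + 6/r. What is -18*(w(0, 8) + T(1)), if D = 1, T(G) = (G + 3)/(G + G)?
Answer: -99/2 ≈ -49.500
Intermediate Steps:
T(G) = (3 + G)/(2*G) (T(G) = (3 + G)/((2*G)) = (3 + G)*(1/(2*G)) = (3 + G)/(2*G))
w(X, r) = X + 6/r (w(X, r) = X/1 + 6/r = X*1 + 6/r = X + 6/r)
-18*(w(0, 8) + T(1)) = -18*((0 + 6/8) + (½)*(3 + 1)/1) = -18*((0 + 6*(⅛)) + (½)*1*4) = -18*((0 + ¾) + 2) = -18*(¾ + 2) = -18*11/4 = -99/2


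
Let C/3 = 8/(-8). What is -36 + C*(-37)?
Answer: 75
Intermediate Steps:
C = -3 (C = 3*(8/(-8)) = 3*(8*(-1/8)) = 3*(-1) = -3)
-36 + C*(-37) = -36 - 3*(-37) = -36 + 111 = 75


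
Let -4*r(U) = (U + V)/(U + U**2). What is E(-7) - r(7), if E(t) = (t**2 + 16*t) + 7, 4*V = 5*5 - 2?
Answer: -50125/896 ≈ -55.943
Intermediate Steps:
V = 23/4 (V = (5*5 - 2)/4 = (25 - 2)/4 = (1/4)*23 = 23/4 ≈ 5.7500)
E(t) = 7 + t**2 + 16*t
r(U) = -(23/4 + U)/(4*(U + U**2)) (r(U) = -(U + 23/4)/(4*(U + U**2)) = -(23/4 + U)/(4*(U + U**2)))
E(-7) - r(7) = (7 + (-7)**2 + 16*(-7)) - (-23 - 4*7)/(16*7*(1 + 7)) = (7 + 49 - 112) - (-23 - 28)/(16*7*8) = -56 - (-51)/(16*7*8) = -56 - 1*(-51/896) = -56 + 51/896 = -50125/896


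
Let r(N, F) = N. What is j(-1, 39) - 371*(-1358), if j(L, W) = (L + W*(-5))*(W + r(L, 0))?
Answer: 496370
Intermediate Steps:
j(L, W) = (L + W)*(L - 5*W) (j(L, W) = (L + W*(-5))*(W + L) = (L - 5*W)*(L + W) = (L + W)*(L - 5*W))
j(-1, 39) - 371*(-1358) = ((-1)² - 5*39² - 4*(-1)*39) - 371*(-1358) = (1 - 5*1521 + 156) + 503818 = (1 - 7605 + 156) + 503818 = -7448 + 503818 = 496370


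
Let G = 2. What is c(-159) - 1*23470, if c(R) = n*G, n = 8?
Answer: -23454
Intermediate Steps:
c(R) = 16 (c(R) = 8*2 = 16)
c(-159) - 1*23470 = 16 - 1*23470 = 16 - 23470 = -23454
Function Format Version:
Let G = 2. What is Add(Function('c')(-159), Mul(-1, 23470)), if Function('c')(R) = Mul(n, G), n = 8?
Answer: -23454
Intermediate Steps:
Function('c')(R) = 16 (Function('c')(R) = Mul(8, 2) = 16)
Add(Function('c')(-159), Mul(-1, 23470)) = Add(16, Mul(-1, 23470)) = Add(16, -23470) = -23454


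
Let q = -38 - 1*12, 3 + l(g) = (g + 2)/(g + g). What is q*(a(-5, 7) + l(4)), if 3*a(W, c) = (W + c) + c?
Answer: -75/2 ≈ -37.500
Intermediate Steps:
a(W, c) = W/3 + 2*c/3 (a(W, c) = ((W + c) + c)/3 = (W + 2*c)/3 = W/3 + 2*c/3)
l(g) = -3 + (2 + g)/(2*g) (l(g) = -3 + (g + 2)/(g + g) = -3 + (2 + g)/((2*g)) = -3 + (2 + g)*(1/(2*g)) = -3 + (2 + g)/(2*g))
q = -50 (q = -38 - 12 = -50)
q*(a(-5, 7) + l(4)) = -50*(((1/3)*(-5) + (2/3)*7) + (-5/2 + 1/4)) = -50*((-5/3 + 14/3) + (-5/2 + 1/4)) = -50*(3 - 9/4) = -50*3/4 = -75/2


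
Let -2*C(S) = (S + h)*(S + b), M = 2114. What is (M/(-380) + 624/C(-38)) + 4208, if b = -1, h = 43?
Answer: 799679/190 ≈ 4208.8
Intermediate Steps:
C(S) = -(-1 + S)*(43 + S)/2 (C(S) = -(S + 43)*(S - 1)/2 = -(43 + S)*(-1 + S)/2 = -(-1 + S)*(43 + S)/2)
(M/(-380) + 624/C(-38)) + 4208 = (2114/(-380) + 624/(43/2 - 21*(-38) - ½*(-38)²)) + 4208 = (2114*(-1/380) + 624/(43/2 + 798 - ½*1444)) + 4208 = (-1057/190 + 624/(43/2 + 798 - 722)) + 4208 = (-1057/190 + 624/(195/2)) + 4208 = (-1057/190 + 624*(2/195)) + 4208 = (-1057/190 + 32/5) + 4208 = 159/190 + 4208 = 799679/190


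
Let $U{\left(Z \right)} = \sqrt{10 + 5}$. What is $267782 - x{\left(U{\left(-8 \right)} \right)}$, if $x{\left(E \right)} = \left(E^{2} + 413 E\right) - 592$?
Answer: $268359 - 413 \sqrt{15} \approx 2.6676 \cdot 10^{5}$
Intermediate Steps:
$U{\left(Z \right)} = \sqrt{15}$
$x{\left(E \right)} = -592 + E^{2} + 413 E$
$267782 - x{\left(U{\left(-8 \right)} \right)} = 267782 - \left(-592 + \left(\sqrt{15}\right)^{2} + 413 \sqrt{15}\right) = 267782 - \left(-592 + 15 + 413 \sqrt{15}\right) = 267782 - \left(-577 + 413 \sqrt{15}\right) = 267782 + \left(577 - 413 \sqrt{15}\right) = 268359 - 413 \sqrt{15}$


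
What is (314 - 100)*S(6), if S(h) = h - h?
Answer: 0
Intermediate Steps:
S(h) = 0
(314 - 100)*S(6) = (314 - 100)*0 = 214*0 = 0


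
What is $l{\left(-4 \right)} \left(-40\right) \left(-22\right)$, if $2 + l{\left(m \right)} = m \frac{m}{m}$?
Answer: $-5280$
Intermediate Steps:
$l{\left(m \right)} = -2 + m$ ($l{\left(m \right)} = -2 + m \frac{m}{m} = -2 + m 1 = -2 + m$)
$l{\left(-4 \right)} \left(-40\right) \left(-22\right) = \left(-2 - 4\right) \left(-40\right) \left(-22\right) = \left(-6\right) \left(-40\right) \left(-22\right) = 240 \left(-22\right) = -5280$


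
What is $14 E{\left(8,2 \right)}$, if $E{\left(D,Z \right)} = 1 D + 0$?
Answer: $112$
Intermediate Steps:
$E{\left(D,Z \right)} = D$ ($E{\left(D,Z \right)} = D + 0 = D$)
$14 E{\left(8,2 \right)} = 14 \cdot 8 = 112$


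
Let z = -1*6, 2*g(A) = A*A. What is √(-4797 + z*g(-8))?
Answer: I*√4989 ≈ 70.633*I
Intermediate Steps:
g(A) = A²/2 (g(A) = (A*A)/2 = A²/2)
z = -6
√(-4797 + z*g(-8)) = √(-4797 - 3*(-8)²) = √(-4797 - 3*64) = √(-4797 - 6*32) = √(-4797 - 192) = √(-4989) = I*√4989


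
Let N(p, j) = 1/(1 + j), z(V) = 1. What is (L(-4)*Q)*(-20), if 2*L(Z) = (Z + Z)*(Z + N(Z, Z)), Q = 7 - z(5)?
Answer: -2080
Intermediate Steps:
Q = 6 (Q = 7 - 1*1 = 7 - 1 = 6)
L(Z) = Z*(Z + 1/(1 + Z)) (L(Z) = ((Z + Z)*(Z + 1/(1 + Z)))/2 = ((2*Z)*(Z + 1/(1 + Z)))/2 = (2*Z*(Z + 1/(1 + Z)))/2 = Z*(Z + 1/(1 + Z)))
(L(-4)*Q)*(-20) = (-4*(1 - 4*(1 - 4))/(1 - 4)*6)*(-20) = (-4*(1 - 4*(-3))/(-3)*6)*(-20) = (-4*(-⅓)*(1 + 12)*6)*(-20) = (-4*(-⅓)*13*6)*(-20) = ((52/3)*6)*(-20) = 104*(-20) = -2080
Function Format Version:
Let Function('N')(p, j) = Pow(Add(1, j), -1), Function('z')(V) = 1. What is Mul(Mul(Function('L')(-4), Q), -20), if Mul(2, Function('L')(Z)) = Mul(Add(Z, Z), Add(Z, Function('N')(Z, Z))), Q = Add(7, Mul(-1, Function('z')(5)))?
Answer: -2080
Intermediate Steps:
Q = 6 (Q = Add(7, Mul(-1, 1)) = Add(7, -1) = 6)
Function('L')(Z) = Mul(Z, Add(Z, Pow(Add(1, Z), -1))) (Function('L')(Z) = Mul(Rational(1, 2), Mul(Add(Z, Z), Add(Z, Pow(Add(1, Z), -1)))) = Mul(Rational(1, 2), Mul(Mul(2, Z), Add(Z, Pow(Add(1, Z), -1)))) = Mul(Rational(1, 2), Mul(2, Z, Add(Z, Pow(Add(1, Z), -1)))) = Mul(Z, Add(Z, Pow(Add(1, Z), -1))))
Mul(Mul(Function('L')(-4), Q), -20) = Mul(Mul(Mul(-4, Pow(Add(1, -4), -1), Add(1, Mul(-4, Add(1, -4)))), 6), -20) = Mul(Mul(Mul(-4, Pow(-3, -1), Add(1, Mul(-4, -3))), 6), -20) = Mul(Mul(Mul(-4, Rational(-1, 3), Add(1, 12)), 6), -20) = Mul(Mul(Mul(-4, Rational(-1, 3), 13), 6), -20) = Mul(Mul(Rational(52, 3), 6), -20) = Mul(104, -20) = -2080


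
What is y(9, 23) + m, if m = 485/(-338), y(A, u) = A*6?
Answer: 17767/338 ≈ 52.565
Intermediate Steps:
y(A, u) = 6*A
m = -485/338 (m = 485*(-1/338) = -485/338 ≈ -1.4349)
y(9, 23) + m = 6*9 - 485/338 = 54 - 485/338 = 17767/338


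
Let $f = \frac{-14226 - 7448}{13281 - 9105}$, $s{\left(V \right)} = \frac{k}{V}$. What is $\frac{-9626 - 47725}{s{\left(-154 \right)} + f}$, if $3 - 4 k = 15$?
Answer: $\frac{9220664376}{831317} \approx 11092.0$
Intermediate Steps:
$k = -3$ ($k = \frac{3}{4} - \frac{15}{4} = -3$)
$s{\left(V \right)} = - \frac{3}{V}$
$f = - \frac{10837}{2088}$ ($f = - \frac{21674}{4176} = \left(-21674\right) \frac{1}{4176} = - \frac{10837}{2088} \approx -5.1901$)
$\frac{-9626 - 47725}{s{\left(-154 \right)} + f} = \frac{-9626 - 47725}{- \frac{3}{-154} - \frac{10837}{2088}} = - \frac{57351}{\left(-3\right) \left(- \frac{1}{154}\right) - \frac{10837}{2088}} = - \frac{57351}{\frac{3}{154} - \frac{10837}{2088}} = - \frac{57351}{- \frac{831317}{160776}} = \left(-57351\right) \left(- \frac{160776}{831317}\right) = \frac{9220664376}{831317}$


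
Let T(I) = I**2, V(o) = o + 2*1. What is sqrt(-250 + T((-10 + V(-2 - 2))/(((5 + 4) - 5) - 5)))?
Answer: I*sqrt(106) ≈ 10.296*I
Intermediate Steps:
V(o) = 2 + o (V(o) = o + 2 = 2 + o)
sqrt(-250 + T((-10 + V(-2 - 2))/(((5 + 4) - 5) - 5))) = sqrt(-250 + ((-10 + (2 + (-2 - 2)))/(((5 + 4) - 5) - 5))**2) = sqrt(-250 + ((-10 + (2 - 4))/((9 - 5) - 5))**2) = sqrt(-250 + ((-10 - 2)/(4 - 5))**2) = sqrt(-250 + (-12/(-1))**2) = sqrt(-250 + (-12*(-1))**2) = sqrt(-250 + 12**2) = sqrt(-250 + 144) = sqrt(-106) = I*sqrt(106)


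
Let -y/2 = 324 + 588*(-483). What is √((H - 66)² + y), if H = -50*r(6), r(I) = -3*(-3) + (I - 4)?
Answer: 8*√14794 ≈ 973.04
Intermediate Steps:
y = 567360 (y = -2*(324 + 588*(-483)) = -2*(324 - 284004) = -2*(-283680) = 567360)
r(I) = 5 + I (r(I) = 9 + (-4 + I) = 5 + I)
H = -550 (H = -50*(5 + 6) = -50*11 = -550)
√((H - 66)² + y) = √((-550 - 66)² + 567360) = √((-616)² + 567360) = √(379456 + 567360) = √946816 = 8*√14794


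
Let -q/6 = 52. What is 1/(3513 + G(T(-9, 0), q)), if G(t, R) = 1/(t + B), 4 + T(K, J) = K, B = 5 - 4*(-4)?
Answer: 8/28105 ≈ 0.00028465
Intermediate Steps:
q = -312 (q = -6*52 = -312)
B = 21 (B = 5 + 16 = 21)
T(K, J) = -4 + K
G(t, R) = 1/(21 + t) (G(t, R) = 1/(t + 21) = 1/(21 + t))
1/(3513 + G(T(-9, 0), q)) = 1/(3513 + 1/(21 + (-4 - 9))) = 1/(3513 + 1/(21 - 13)) = 1/(3513 + 1/8) = 1/(3513 + ⅛) = 1/(28105/8) = 8/28105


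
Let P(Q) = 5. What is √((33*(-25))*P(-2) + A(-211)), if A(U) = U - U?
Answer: 5*I*√165 ≈ 64.226*I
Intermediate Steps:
A(U) = 0
√((33*(-25))*P(-2) + A(-211)) = √((33*(-25))*5 + 0) = √(-825*5 + 0) = √(-4125 + 0) = √(-4125) = 5*I*√165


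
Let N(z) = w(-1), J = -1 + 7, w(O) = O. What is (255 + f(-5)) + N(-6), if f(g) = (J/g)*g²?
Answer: 224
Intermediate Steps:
J = 6
N(z) = -1
f(g) = 6*g (f(g) = (6/g)*g² = 6*g)
(255 + f(-5)) + N(-6) = (255 + 6*(-5)) - 1 = (255 - 30) - 1 = 225 - 1 = 224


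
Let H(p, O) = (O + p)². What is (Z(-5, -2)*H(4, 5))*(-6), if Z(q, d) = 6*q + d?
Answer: 15552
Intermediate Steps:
Z(q, d) = d + 6*q
(Z(-5, -2)*H(4, 5))*(-6) = ((-2 + 6*(-5))*(5 + 4)²)*(-6) = ((-2 - 30)*9²)*(-6) = -32*81*(-6) = -2592*(-6) = 15552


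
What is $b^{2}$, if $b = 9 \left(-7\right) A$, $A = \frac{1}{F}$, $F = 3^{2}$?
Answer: $49$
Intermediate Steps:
$F = 9$
$A = \frac{1}{9} \approx 0.11111$
$b = -7$ ($b = 9 \left(-7\right) \frac{1}{9} = \left(-63\right) \frac{1}{9} = -7$)
$b^{2} = \left(-7\right)^{2} = 49$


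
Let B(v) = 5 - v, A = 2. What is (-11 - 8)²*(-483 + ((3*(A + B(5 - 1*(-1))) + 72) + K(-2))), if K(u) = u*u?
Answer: -145844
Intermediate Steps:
K(u) = u²
(-11 - 8)²*(-483 + ((3*(A + B(5 - 1*(-1))) + 72) + K(-2))) = (-11 - 8)²*(-483 + ((3*(2 + (5 - (5 - 1*(-1)))) + 72) + (-2)²)) = (-19)²*(-483 + ((3*(2 + (5 - (5 + 1))) + 72) + 4)) = 361*(-483 + ((3*(2 + (5 - 1*6)) + 72) + 4)) = 361*(-483 + ((3*(2 + (5 - 6)) + 72) + 4)) = 361*(-483 + ((3*(2 - 1) + 72) + 4)) = 361*(-483 + ((3*1 + 72) + 4)) = 361*(-483 + ((3 + 72) + 4)) = 361*(-483 + (75 + 4)) = 361*(-483 + 79) = 361*(-404) = -145844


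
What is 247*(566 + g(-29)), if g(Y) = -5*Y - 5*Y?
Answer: 211432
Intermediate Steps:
g(Y) = -10*Y
247*(566 + g(-29)) = 247*(566 - 10*(-29)) = 247*(566 + 290) = 247*856 = 211432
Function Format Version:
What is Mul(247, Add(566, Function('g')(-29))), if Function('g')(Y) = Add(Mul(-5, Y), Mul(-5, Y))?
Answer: 211432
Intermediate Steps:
Function('g')(Y) = Mul(-10, Y)
Mul(247, Add(566, Function('g')(-29))) = Mul(247, Add(566, Mul(-10, -29))) = Mul(247, Add(566, 290)) = Mul(247, 856) = 211432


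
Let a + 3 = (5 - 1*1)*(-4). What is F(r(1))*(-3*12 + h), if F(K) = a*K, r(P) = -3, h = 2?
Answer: -1938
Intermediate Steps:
a = -19 (a = -3 + (5 - 1*1)*(-4) = -3 + (5 - 1)*(-4) = -3 + 4*(-4) = -3 - 16 = -19)
F(K) = -19*K
F(r(1))*(-3*12 + h) = (-19*(-3))*(-3*12 + 2) = 57*(-36 + 2) = 57*(-34) = -1938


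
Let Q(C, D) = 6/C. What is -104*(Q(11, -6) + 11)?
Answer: -13208/11 ≈ -1200.7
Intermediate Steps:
-104*(Q(11, -6) + 11) = -104*(6/11 + 11) = -104*127/11 = -13208/11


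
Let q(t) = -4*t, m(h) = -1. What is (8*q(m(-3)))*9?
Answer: 288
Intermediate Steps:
(8*q(m(-3)))*9 = (8*(-4*(-1)))*9 = (8*4)*9 = 32*9 = 288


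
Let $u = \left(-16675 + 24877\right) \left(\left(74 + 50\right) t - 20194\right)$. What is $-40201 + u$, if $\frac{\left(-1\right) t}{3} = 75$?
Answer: $-394507189$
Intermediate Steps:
$t = -225$ ($t = \left(-3\right) 75 = -225$)
$u = -394466988$ ($u = \left(-16675 + 24877\right) \left(\left(74 + 50\right) \left(-225\right) - 20194\right) = 8202 \left(124 \left(-225\right) - 20194\right) = 8202 \left(-27900 - 20194\right) = 8202 \left(-48094\right) = -394466988$)
$-40201 + u = -40201 - 394466988 = -394507189$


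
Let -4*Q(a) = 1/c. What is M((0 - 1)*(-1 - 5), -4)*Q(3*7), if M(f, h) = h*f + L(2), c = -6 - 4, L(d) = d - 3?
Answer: -5/8 ≈ -0.62500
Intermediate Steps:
L(d) = -3 + d
c = -10
Q(a) = 1/40 (Q(a) = -¼/(-10) = -¼*(-⅒) = 1/40)
M(f, h) = -1 + f*h (M(f, h) = h*f + (-3 + 2) = f*h - 1 = -1 + f*h)
M((0 - 1)*(-1 - 5), -4)*Q(3*7) = (-1 + ((0 - 1)*(-1 - 5))*(-4))*(1/40) = (-1 - 1*(-6)*(-4))*(1/40) = (-1 + 6*(-4))*(1/40) = (-1 - 24)*(1/40) = -25*1/40 = -5/8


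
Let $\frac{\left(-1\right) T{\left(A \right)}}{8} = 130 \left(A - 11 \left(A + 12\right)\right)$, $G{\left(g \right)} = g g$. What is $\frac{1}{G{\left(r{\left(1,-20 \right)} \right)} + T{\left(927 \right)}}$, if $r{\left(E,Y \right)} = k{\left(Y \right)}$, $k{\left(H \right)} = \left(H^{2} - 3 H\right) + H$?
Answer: $\frac{1}{9971680} \approx 1.0028 \cdot 10^{-7}$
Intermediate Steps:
$k{\left(H \right)} = H^{2} - 2 H$
$r{\left(E,Y \right)} = Y \left(-2 + Y\right)$
$G{\left(g \right)} = g^{2}$
$T{\left(A \right)} = 137280 + 10400 A$ ($T{\left(A \right)} = - 8 \cdot 130 \left(A - 11 \left(A + 12\right)\right) = - 8 \cdot 130 \left(A - 11 \left(12 + A\right)\right) = - 8 \cdot 130 \left(A - \left(132 + 11 A\right)\right) = - 8 \cdot 130 \left(-132 - 10 A\right) = - 8 \left(-17160 - 1300 A\right) = 137280 + 10400 A$)
$\frac{1}{G{\left(r{\left(1,-20 \right)} \right)} + T{\left(927 \right)}} = \frac{1}{\left(- 20 \left(-2 - 20\right)\right)^{2} + \left(137280 + 10400 \cdot 927\right)} = \frac{1}{\left(\left(-20\right) \left(-22\right)\right)^{2} + \left(137280 + 9640800\right)} = \frac{1}{440^{2} + 9778080} = \frac{1}{193600 + 9778080} = \frac{1}{9971680}$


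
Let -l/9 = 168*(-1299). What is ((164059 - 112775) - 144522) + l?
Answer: 1870850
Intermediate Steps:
l = 1964088 (l = -1512*(-1299) = -9*(-218232) = 1964088)
((164059 - 112775) - 144522) + l = ((164059 - 112775) - 144522) + 1964088 = (51284 - 144522) + 1964088 = -93238 + 1964088 = 1870850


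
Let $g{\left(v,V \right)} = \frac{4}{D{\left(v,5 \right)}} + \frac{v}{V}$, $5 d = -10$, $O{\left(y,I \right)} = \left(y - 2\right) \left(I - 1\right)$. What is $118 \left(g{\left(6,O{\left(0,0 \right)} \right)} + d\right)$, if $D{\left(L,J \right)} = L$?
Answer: $\frac{590}{3} \approx 196.67$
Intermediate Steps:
$O{\left(y,I \right)} = \left(-1 + I\right) \left(-2 + y\right)$ ($O{\left(y,I \right)} = \left(-2 + y\right) \left(-1 + I\right) = \left(-1 + I\right) \left(-2 + y\right)$)
$d = -2$ ($d = \frac{1}{5} \left(-10\right) = -2$)
$g{\left(v,V \right)} = \frac{4}{v} + \frac{v}{V}$
$118 \left(g{\left(6,O{\left(0,0 \right)} \right)} + d\right) = 118 \left(\left(\frac{4}{6} + \frac{6}{2 - 0 - 0 + 0 \cdot 0}\right) - 2\right) = 118 \left(\left(4 \cdot \frac{1}{6} + \frac{6}{2 + 0 + 0 + 0}\right) - 2\right) = 118 \left(\left(\frac{2}{3} + \frac{6}{2}\right) - 2\right) = 118 \left(\left(\frac{2}{3} + 6 \cdot \frac{1}{2}\right) - 2\right) = 118 \left(\left(\frac{2}{3} + 3\right) - 2\right) = 118 \left(\frac{11}{3} - 2\right) = 118 \cdot \frac{5}{3} = \frac{590}{3}$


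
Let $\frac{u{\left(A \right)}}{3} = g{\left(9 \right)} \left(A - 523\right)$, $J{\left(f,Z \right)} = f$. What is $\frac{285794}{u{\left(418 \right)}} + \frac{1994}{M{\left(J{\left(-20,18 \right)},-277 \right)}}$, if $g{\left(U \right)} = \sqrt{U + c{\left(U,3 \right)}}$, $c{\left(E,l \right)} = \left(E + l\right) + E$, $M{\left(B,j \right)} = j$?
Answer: $- \frac{1994}{277} - \frac{142897 \sqrt{30}}{4725} \approx -172.84$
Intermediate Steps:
$c{\left(E,l \right)} = l + 2 E$
$g{\left(U \right)} = \sqrt{3 + 3 U}$ ($g{\left(U \right)} = \sqrt{U + \left(3 + 2 U\right)} = \sqrt{3 + 3 U}$)
$u{\left(A \right)} = 3 \sqrt{30} \left(-523 + A\right)$ ($u{\left(A \right)} = 3 \sqrt{3 + 3 \cdot 9} \left(A - 523\right) = 3 \sqrt{3 + 27} \left(-523 + A\right) = 3 \sqrt{30} \left(-523 + A\right)$)
$\frac{285794}{u{\left(418 \right)}} + \frac{1994}{M{\left(J{\left(-20,18 \right)},-277 \right)}} = \frac{285794}{3 \sqrt{30} \left(-523 + 418\right)} + \frac{1994}{-277} = \frac{285794}{3 \sqrt{30} \left(-105\right)} + 1994 \left(- \frac{1}{277}\right) = \frac{285794}{\left(-315\right) \sqrt{30}} - \frac{1994}{277} = 285794 \left(- \frac{\sqrt{30}}{9450}\right) - \frac{1994}{277} = - \frac{142897 \sqrt{30}}{4725} - \frac{1994}{277} = - \frac{1994}{277} - \frac{142897 \sqrt{30}}{4725}$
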